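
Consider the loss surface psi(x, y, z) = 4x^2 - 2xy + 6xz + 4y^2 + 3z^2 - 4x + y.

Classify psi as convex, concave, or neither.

convex

psi is quadratic, so its Hessian is the constant matrix H = [[8, -2, 6], [-2, 8, 0], [6, 0, 6]].
Leading principal minors: 8, 60, 72.
All positive ⇒ H ≻ 0 ⇒ convex.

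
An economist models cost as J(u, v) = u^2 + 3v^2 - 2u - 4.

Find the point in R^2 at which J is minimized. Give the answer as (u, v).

(1, 0)

J(u,v) separates as P(u) + Q(v) − 4, so its minimum is min P + min Q − 4.
P'(u) = 2u - 2 vanishes at u ∈ {1}; Q'(v) = 6v vanishes at v ∈ {0}.
Local minima of P (where P''>0): P(1)=-1. Local minima of Q: Q(0)=0.
So the global minimum of J is P(1) + Q(0) − 4 = -1 + 0 − 4 = -5, attained at (1, 0).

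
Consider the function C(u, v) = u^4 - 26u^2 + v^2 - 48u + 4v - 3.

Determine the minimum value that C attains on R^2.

-359

C(u,v) separates as P(u) + Q(v) − 3, so its minimum is min P + min Q − 3.
P'(u) = 4(u - 4)(u + 1)(u + 3) vanishes at u ∈ {-3, -1, 4}; Q'(v) = 2v + 4 vanishes at v ∈ {-2}.
Local minima of P (where P''>0): P(-3)=-9, P(4)=-352. Local minima of Q: Q(-2)=-4.
So the global minimum of C is P(4) + Q(-2) − 3 = -352 − 4 − 3 = -359, attained at (4, -2).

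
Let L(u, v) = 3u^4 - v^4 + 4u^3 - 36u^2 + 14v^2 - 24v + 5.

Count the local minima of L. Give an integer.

2

L separates as a function of u plus a function of v, so ∇L=0 decouples.
∂L/∂u = 12u(u - 2)(u + 3) = 0 at u ∈ {-3, 0, 2}; ∂L/∂v = -4(v - 2)(v - 1)(v + 3) = 0 at v ∈ {-3, 1, 2}.
The Hessian is diagonal: diag(L_uu, L_vv). Second derivatives: L_uu(-3)=180, L_uu(0)=-72, L_uu(2)=120; L_vv(-3)=-80, L_vv(1)=16, L_vv(2)=-20.
Local minima occur where both diagonal entries positive: (-3, 1), (2, 1). Count: 2.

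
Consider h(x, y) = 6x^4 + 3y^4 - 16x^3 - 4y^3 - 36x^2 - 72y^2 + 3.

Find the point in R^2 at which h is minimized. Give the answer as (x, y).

h(x,y) separates as P(x) + Q(y) + 3, so its minimum is min P + min Q + 3.
P'(x) = 24x(x - 3)(x + 1) vanishes at x ∈ {-1, 0, 3}; Q'(y) = 12y(y - 4)(y + 3) vanishes at y ∈ {-3, 0, 4}.
Local minima of P (where P''>0): P(-1)=-14, P(3)=-270. Local minima of Q: Q(-3)=-297, Q(4)=-640.
So the global minimum of h is P(3) + Q(4) + 3 = -270 − 640 + 3 = -907, attained at (3, 4).

(3, 4)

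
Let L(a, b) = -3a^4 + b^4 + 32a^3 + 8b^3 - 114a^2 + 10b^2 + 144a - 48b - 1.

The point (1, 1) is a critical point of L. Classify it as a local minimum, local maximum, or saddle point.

The mixed partial ∂²L/∂a∂b is 0, so the Hessian at any point is diag(L_aa, L_bb) = diag(12(-3a^2 + 16a - 19), 4(3b^2 + 12b + 5)).
At (1, 1): H = diag(-72, 80).
The eigenvalues have opposite signs, so H is indefinite: a saddle point.

saddle point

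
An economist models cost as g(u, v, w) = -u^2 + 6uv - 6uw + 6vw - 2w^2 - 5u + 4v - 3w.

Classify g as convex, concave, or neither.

g is quadratic, so its Hessian is the constant matrix H = [[-2, 6, -6], [6, 0, 6], [-6, 6, -4]].
Leading principal minors: -2, -36, -216.
Neither pattern holds ⇒ H is indefinite ⇒ neither convex nor concave.

neither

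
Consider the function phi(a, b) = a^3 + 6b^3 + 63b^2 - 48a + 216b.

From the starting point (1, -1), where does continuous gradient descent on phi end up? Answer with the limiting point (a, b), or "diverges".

phi is separable, so gradient descent decouples: a follows -∂phi/∂a, b follows -∂phi/∂b.
∂phi/∂a = 3(a - 4)(a + 4); at a=1 this is -45, so a increases.
∂phi/∂b = 18(b + 3)(b + 4); at b=-1 this is 108, so b decreases.
a converges to its nearest critical value 4 (a local min of the a-part); b converges to -3. The iterate converges to (4, -3).

(4, -3)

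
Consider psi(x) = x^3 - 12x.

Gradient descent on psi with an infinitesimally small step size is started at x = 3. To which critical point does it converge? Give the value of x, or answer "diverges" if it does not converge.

2

psi'(x) = 3(x - 2)(x + 2), so psi'(3) = 15.
Gradient descent moves in the -psi' direction, i.e. x is decreasing.
The nearest critical point in that direction is x = 2, where psi'' = 12 > 0 (a local minimum). The iterate converges there.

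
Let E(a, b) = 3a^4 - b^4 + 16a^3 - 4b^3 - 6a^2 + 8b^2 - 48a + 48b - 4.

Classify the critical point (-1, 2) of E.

local maximum

The mixed partial ∂²E/∂a∂b is 0, so the Hessian at any point is diag(E_aa, E_bb) = diag(12(3a^2 + 8a - 1), 4(-3b^2 - 6b + 4)).
At (-1, 2): H = diag(-72, -80).
Both eigenvalues are negative, so H is negative definite: a local maximum.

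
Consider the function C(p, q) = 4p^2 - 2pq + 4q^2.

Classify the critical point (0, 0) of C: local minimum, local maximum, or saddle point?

The Hessian of C is constant: H = [[8, -2], [-2, 8]].
det(H) = 8·8 − (-2)² = 60.
det(H) > 0 and tr(H) = 16 > 0, so H is positive definite and the point is a local minimum.

local minimum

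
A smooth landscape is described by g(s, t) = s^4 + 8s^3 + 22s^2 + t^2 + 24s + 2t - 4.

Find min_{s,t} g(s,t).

g(s,t) separates as P(s) + Q(t) − 4, so its minimum is min P + min Q − 4.
P'(s) = 4(s + 1)(s + 2)(s + 3) vanishes at s ∈ {-3, -2, -1}; Q'(t) = 2(t + 1) vanishes at t ∈ {-1}.
Local minima of P (where P''>0): P(-3)=-9, P(-1)=-9. Local minima of Q: Q(-1)=-1.
So the global minimum of g is P(-3) + Q(-1) − 4 = -9 − 1 − 4 = -14, attained at (-3, -1).

-14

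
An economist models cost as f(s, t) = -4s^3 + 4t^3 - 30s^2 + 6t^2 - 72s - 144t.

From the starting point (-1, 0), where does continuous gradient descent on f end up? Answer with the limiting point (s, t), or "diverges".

diverges

f is separable, so gradient descent decouples: s follows -∂f/∂s, t follows -∂f/∂t.
∂f/∂s = -12(s + 2)(s + 3); at s=-1 this is -24, so s increases.
∂f/∂t = 12(t - 3)(t + 4); at t=0 this is -144, so t increases.
The s-coordinate has no critical point in that direction and runs off to infinity.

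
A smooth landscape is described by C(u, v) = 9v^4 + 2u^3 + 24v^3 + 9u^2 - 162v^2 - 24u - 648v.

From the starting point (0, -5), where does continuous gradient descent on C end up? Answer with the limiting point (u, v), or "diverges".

C is separable, so gradient descent decouples: u follows -∂C/∂u, v follows -∂C/∂v.
∂C/∂u = 6(u - 1)(u + 4); at u=0 this is -24, so u increases.
∂C/∂v = 36(v - 3)(v + 2)(v + 3); at v=-5 this is -1728, so v increases.
u converges to its nearest critical value 1 (a local min of the u-part); v converges to -3. The iterate converges to (1, -3).

(1, -3)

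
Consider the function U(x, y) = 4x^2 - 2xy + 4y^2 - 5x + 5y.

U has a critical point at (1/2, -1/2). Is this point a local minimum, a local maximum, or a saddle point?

local minimum

The Hessian of U is constant: H = [[8, -2], [-2, 8]].
det(H) = 8·8 − (-2)² = 60.
det(H) > 0 and tr(H) = 16 > 0, so H is positive definite and the point is a local minimum.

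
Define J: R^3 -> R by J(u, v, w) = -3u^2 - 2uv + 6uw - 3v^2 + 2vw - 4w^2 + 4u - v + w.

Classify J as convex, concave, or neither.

concave

J is quadratic, so its Hessian is the constant matrix H = [[-6, -2, 6], [-2, -6, 2], [6, 2, -8]].
Leading principal minors: -6, 32, -64.
Signs alternate −, +, − ⇒ H ≺ 0 ⇒ concave.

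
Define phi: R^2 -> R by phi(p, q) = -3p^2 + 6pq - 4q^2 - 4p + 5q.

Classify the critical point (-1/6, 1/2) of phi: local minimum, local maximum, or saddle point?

local maximum

The Hessian of phi is constant: H = [[-6, 6], [6, -8]].
det(H) = (-6)·(-8) − 6² = 12.
det(H) > 0 and tr(H) = -14 < 0, so H is negative definite and the point is a local maximum.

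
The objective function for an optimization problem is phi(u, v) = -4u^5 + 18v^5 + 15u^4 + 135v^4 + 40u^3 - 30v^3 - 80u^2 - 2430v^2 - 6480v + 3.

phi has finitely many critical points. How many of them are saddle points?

8

phi separates as a function of u plus a function of v, so ∇phi=0 decouples.
∂phi/∂u = -20u(u - 4)(u - 1)(u + 2) = 0 at u ∈ {-2, 0, 1, 4}; ∂phi/∂v = 90(v - 3)(v + 2)(v + 3)(v + 4) = 0 at v ∈ {-4, -3, -2, 3}.
The Hessian is diagonal: diag(phi_uu, phi_vv). Second derivatives: phi_uu(-2)=720, phi_uu(0)=-160, phi_uu(1)=180, phi_uu(4)=-1440; phi_vv(-4)=-1260, phi_vv(-3)=540, phi_vv(-2)=-900, phi_vv(3)=18900.
Saddle points occur where the two diagonal entries have opposite signs: (-2, -4), (-2, -2), (0, -3), (0, 3), (1, -4), (1, -2), (4, -3), (4, 3). Count: 8.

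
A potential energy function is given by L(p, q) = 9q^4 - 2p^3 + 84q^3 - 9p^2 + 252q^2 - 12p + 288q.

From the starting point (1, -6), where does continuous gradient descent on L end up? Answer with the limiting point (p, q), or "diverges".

diverges

L is separable, so gradient descent decouples: p follows -∂L/∂p, q follows -∂L/∂q.
∂L/∂p = -6(p + 1)(p + 2); at p=1 this is -36, so p increases.
∂L/∂q = 36(q + 1)(q + 2)(q + 4); at q=-6 this is -1440, so q increases.
The p-coordinate has no critical point in that direction and runs off to infinity.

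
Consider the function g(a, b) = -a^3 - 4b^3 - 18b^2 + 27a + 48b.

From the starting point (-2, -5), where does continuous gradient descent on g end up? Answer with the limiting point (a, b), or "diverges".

g is separable, so gradient descent decouples: a follows -∂g/∂a, b follows -∂g/∂b.
∂g/∂a = -3(a - 3)(a + 3); at a=-2 this is 15, so a decreases.
∂g/∂b = -12(b - 1)(b + 4); at b=-5 this is -72, so b increases.
a converges to its nearest critical value -3 (a local min of the a-part); b converges to -4. The iterate converges to (-3, -4).

(-3, -4)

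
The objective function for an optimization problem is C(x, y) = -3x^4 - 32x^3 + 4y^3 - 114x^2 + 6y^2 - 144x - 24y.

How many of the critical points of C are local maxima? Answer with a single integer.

2

C separates as a function of x plus a function of y, so ∇C=0 decouples.
∂C/∂x = -12(x + 1)(x + 3)(x + 4) = 0 at x ∈ {-4, -3, -1}; ∂C/∂y = 12(y - 1)(y + 2) = 0 at y ∈ {-2, 1}.
The Hessian is diagonal: diag(C_xx, C_yy). Second derivatives: C_xx(-4)=-36, C_xx(-3)=24, C_xx(-1)=-72; C_yy(-2)=-36, C_yy(1)=36.
Local maxima occur where both diagonal entries negative: (-4, -2), (-1, -2). Count: 2.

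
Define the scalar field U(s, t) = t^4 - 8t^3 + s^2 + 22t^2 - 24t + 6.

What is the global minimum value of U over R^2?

U(s,t) separates as P(s) + Q(t) + 6, so its minimum is min P + min Q + 6.
P'(s) = 2s vanishes at s ∈ {0}; Q'(t) = 4(t - 3)(t - 2)(t - 1) vanishes at t ∈ {1, 2, 3}.
Local minima of P (where P''>0): P(0)=0. Local minima of Q: Q(1)=-9, Q(3)=-9.
So the global minimum of U is P(0) + Q(1) + 6 = 0 − 9 + 6 = -3, attained at (0, 1).

-3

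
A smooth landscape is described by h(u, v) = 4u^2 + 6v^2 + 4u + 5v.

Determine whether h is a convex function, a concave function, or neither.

h is quadratic, so its Hessian is the constant matrix H = [[8, 0], [0, 12]].
det(H) = 96, tr(H) = 20.
det(H) > 0 and tr(H) > 0, so H is positive definite everywhere: convex.

convex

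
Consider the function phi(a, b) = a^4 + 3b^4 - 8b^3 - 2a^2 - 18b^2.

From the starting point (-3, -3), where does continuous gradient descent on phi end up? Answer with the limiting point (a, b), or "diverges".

(-1, -1)

phi is separable, so gradient descent decouples: a follows -∂phi/∂a, b follows -∂phi/∂b.
∂phi/∂a = 4a(a - 1)(a + 1); at a=-3 this is -96, so a increases.
∂phi/∂b = 12b(b - 3)(b + 1); at b=-3 this is -432, so b increases.
a converges to its nearest critical value -1 (a local min of the a-part); b converges to -1. The iterate converges to (-1, -1).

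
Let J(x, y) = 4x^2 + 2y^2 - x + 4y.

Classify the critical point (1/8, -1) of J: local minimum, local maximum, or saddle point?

local minimum

The Hessian of J is constant: H = [[8, 0], [0, 4]].
det(H) = 8·4 − 0² = 32.
det(H) > 0 and tr(H) = 12 > 0, so H is positive definite and the point is a local minimum.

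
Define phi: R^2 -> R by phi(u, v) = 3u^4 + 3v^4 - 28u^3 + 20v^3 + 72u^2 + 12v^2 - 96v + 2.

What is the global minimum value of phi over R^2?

-59

phi(u,v) separates as P(u) + Q(v) + 2, so its minimum is min P + min Q + 2.
P'(u) = 12u(u - 4)(u - 3) vanishes at u ∈ {0, 3, 4}; Q'(v) = 12(v - 1)(v + 2)(v + 4) vanishes at v ∈ {-4, -2, 1}.
Local minima of P (where P''>0): P(0)=0, P(4)=128. Local minima of Q: Q(-4)=64, Q(1)=-61.
So the global minimum of phi is P(0) + Q(1) + 2 = 0 − 61 + 2 = -59, attained at (0, 1).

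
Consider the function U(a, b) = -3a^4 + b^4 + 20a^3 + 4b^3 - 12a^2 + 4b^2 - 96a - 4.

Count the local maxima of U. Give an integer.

2

U separates as a function of a plus a function of b, so ∇U=0 decouples.
∂U/∂a = -12(a - 4)(a - 2)(a + 1) = 0 at a ∈ {-1, 2, 4}; ∂U/∂b = 4b(b + 1)(b + 2) = 0 at b ∈ {-2, -1, 0}.
The Hessian is diagonal: diag(U_aa, U_bb). Second derivatives: U_aa(-1)=-180, U_aa(2)=72, U_aa(4)=-120; U_bb(-2)=8, U_bb(-1)=-4, U_bb(0)=8.
Local maxima occur where both diagonal entries negative: (-1, -1), (4, -1). Count: 2.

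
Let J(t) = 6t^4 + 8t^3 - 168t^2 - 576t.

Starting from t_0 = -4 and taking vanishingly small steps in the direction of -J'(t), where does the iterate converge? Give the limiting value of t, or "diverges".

-3

J'(t) = 24(t - 4)(t + 2)(t + 3), so J'(-4) = -384.
Gradient descent moves in the -J' direction, i.e. t is increasing.
The nearest critical point in that direction is t = -3, where J'' = 168 > 0 (a local minimum). The iterate converges there.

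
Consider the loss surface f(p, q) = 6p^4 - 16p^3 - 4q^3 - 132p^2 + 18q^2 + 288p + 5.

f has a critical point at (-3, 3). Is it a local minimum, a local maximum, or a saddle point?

The mixed partial ∂²f/∂p∂q is 0, so the Hessian at any point is diag(f_pp, f_qq) = diag(24(3p^2 - 4p - 11), 12(-2q + 3)).
At (-3, 3): H = diag(672, -36).
The eigenvalues have opposite signs, so H is indefinite: a saddle point.

saddle point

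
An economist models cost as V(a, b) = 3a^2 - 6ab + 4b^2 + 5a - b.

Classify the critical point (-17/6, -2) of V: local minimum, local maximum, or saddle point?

The Hessian of V is constant: H = [[6, -6], [-6, 8]].
det(H) = 6·8 − (-6)² = 12.
det(H) > 0 and tr(H) = 14 > 0, so H is positive definite and the point is a local minimum.

local minimum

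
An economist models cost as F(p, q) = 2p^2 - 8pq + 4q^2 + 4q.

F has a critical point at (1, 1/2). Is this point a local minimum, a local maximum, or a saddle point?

The Hessian of F is constant: H = [[4, -8], [-8, 8]].
det(H) = 4·8 − (-8)² = -32.
Since det(H) < 0, H is indefinite and the critical point is a saddle point.

saddle point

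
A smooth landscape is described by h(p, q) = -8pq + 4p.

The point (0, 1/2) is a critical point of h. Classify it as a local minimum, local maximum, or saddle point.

saddle point

The Hessian of h is constant: H = [[0, -8], [-8, 0]].
det(H) = 0·0 − (-8)² = -64.
Since det(H) < 0, H is indefinite and the critical point is a saddle point.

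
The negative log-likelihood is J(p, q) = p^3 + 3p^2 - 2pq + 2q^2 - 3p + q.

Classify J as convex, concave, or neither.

The term p^3 is cubic, so the Hessian is not constant.
∂²J/∂p² = 6p + 6, which takes both signs as p varies (negative for sufficiently negative p). A diagonal entry of the Hessian changing sign means the Hessian is neither positive- nor negative-semidefinite on all of R^2.

neither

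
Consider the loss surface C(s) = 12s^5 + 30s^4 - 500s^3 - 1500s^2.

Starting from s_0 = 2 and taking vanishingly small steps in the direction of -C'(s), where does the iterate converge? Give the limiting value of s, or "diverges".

C'(s) = 60s(s - 5)(s + 2)(s + 5), so C'(2) = -10080.
Gradient descent moves in the -C' direction, i.e. s is increasing.
The nearest critical point in that direction is s = 5, where C'' = 21000 > 0 (a local minimum). The iterate converges there.

5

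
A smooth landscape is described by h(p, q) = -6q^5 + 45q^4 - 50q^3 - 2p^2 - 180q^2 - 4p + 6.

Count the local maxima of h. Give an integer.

h separates as a function of p plus a function of q, so ∇h=0 decouples.
∂h/∂p = -4(p + 1) = 0 at p ∈ {-1}; ∂h/∂q = -30q(q - 4)(q - 3)(q + 1) = 0 at q ∈ {-1, 0, 3, 4}.
The Hessian is diagonal: diag(h_pp, h_qq). Second derivatives: h_pp(-1)=-4; h_qq(-1)=600, h_qq(0)=-360, h_qq(3)=360, h_qq(4)=-600.
Local maxima occur where both diagonal entries negative: (-1, 0), (-1, 4). Count: 2.

2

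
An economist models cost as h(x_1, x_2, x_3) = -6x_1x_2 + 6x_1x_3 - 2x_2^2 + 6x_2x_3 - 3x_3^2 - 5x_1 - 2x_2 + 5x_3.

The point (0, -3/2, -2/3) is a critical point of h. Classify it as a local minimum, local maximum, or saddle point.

saddle point

The Hessian is constant: H = [[0, -6, 6], [-6, -4, 6], [6, 6, -6]].
Leading principal minors: Δ₁ = 0, Δ₂ = -36, Δ₃ = -72.
The minors fit neither the all-positive nor the alternating-sign pattern, so H is indefinite: a saddle point.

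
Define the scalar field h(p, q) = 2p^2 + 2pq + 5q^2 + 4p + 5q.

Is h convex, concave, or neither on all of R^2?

h is quadratic, so its Hessian is the constant matrix H = [[4, 2], [2, 10]].
det(H) = 36, tr(H) = 14.
det(H) > 0 and tr(H) > 0, so H is positive definite everywhere: convex.

convex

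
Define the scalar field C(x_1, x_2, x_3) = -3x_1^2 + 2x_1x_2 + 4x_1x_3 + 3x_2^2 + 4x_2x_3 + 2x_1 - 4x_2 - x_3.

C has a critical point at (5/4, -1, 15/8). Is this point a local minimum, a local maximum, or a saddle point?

The Hessian is constant: H = [[-6, 2, 4], [2, 6, 4], [4, 4, 0]].
Leading principal minors: Δ₁ = -6, Δ₂ = -40, Δ₃ = 64.
The minors fit neither the all-positive nor the alternating-sign pattern, so H is indefinite: a saddle point.

saddle point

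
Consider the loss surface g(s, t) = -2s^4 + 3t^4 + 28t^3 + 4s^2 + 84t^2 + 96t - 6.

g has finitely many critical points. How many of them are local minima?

2

g separates as a function of s plus a function of t, so ∇g=0 decouples.
∂g/∂s = -8s(s - 1)(s + 1) = 0 at s ∈ {-1, 0, 1}; ∂g/∂t = 12(t + 1)(t + 2)(t + 4) = 0 at t ∈ {-4, -2, -1}.
The Hessian is diagonal: diag(g_ss, g_tt). Second derivatives: g_ss(-1)=-16, g_ss(0)=8, g_ss(1)=-16; g_tt(-4)=72, g_tt(-2)=-24, g_tt(-1)=36.
Local minima occur where both diagonal entries positive: (0, -4), (0, -1). Count: 2.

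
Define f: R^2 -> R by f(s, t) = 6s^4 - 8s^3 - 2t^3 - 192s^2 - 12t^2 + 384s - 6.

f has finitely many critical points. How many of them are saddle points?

3

f separates as a function of s plus a function of t, so ∇f=0 decouples.
∂f/∂s = 24(s - 4)(s - 1)(s + 4) = 0 at s ∈ {-4, 1, 4}; ∂f/∂t = -6t(t + 4) = 0 at t ∈ {-4, 0}.
The Hessian is diagonal: diag(f_ss, f_tt). Second derivatives: f_ss(-4)=960, f_ss(1)=-360, f_ss(4)=576; f_tt(-4)=24, f_tt(0)=-24.
Saddle points occur where the two diagonal entries have opposite signs: (-4, 0), (1, -4), (4, 0). Count: 3.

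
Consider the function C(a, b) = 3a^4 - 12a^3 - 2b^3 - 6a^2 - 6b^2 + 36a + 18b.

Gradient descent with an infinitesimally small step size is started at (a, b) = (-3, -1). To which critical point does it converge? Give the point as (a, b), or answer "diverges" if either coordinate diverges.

(-1, -3)

C is separable, so gradient descent decouples: a follows -∂C/∂a, b follows -∂C/∂b.
∂C/∂a = 12(a - 3)(a - 1)(a + 1); at a=-3 this is -576, so a increases.
∂C/∂b = -6(b - 1)(b + 3); at b=-1 this is 24, so b decreases.
a converges to its nearest critical value -1 (a local min of the a-part); b converges to -3. The iterate converges to (-1, -3).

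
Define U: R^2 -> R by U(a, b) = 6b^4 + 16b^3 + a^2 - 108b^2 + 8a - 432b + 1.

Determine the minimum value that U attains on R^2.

U(a,b) separates as P(a) + Q(b) + 1, so its minimum is min P + min Q + 1.
P'(a) = 2a + 8 vanishes at a ∈ {-4}; Q'(b) = 24(b - 3)(b + 2)(b + 3) vanishes at b ∈ {-3, -2, 3}.
Local minima of P (where P''>0): P(-4)=-16. Local minima of Q: Q(-3)=378, Q(3)=-1350.
So the global minimum of U is P(-4) + Q(3) + 1 = -16 − 1350 + 1 = -1365, attained at (-4, 3).

-1365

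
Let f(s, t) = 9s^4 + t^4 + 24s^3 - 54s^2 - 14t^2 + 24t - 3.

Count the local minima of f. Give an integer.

f separates as a function of s plus a function of t, so ∇f=0 decouples.
∂f/∂s = 36s(s - 1)(s + 3) = 0 at s ∈ {-3, 0, 1}; ∂f/∂t = 4(t - 2)(t - 1)(t + 3) = 0 at t ∈ {-3, 1, 2}.
The Hessian is diagonal: diag(f_ss, f_tt). Second derivatives: f_ss(-3)=432, f_ss(0)=-108, f_ss(1)=144; f_tt(-3)=80, f_tt(1)=-16, f_tt(2)=20.
Local minima occur where both diagonal entries positive: (-3, -3), (-3, 2), (1, -3), (1, 2). Count: 4.

4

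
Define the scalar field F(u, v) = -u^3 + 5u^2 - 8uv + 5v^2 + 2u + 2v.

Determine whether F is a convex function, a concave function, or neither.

neither

The term -u^3 is cubic, so the Hessian is not constant.
∂²F/∂u² = -6u + 10, which takes both signs as u varies (negative for sufficiently large u). A diagonal entry of the Hessian changing sign means the Hessian is neither positive- nor negative-semidefinite on all of R^2.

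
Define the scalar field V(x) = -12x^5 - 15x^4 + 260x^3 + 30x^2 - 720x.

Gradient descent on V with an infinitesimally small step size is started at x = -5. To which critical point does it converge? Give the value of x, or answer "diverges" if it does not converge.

-4

V'(x) = -60(x - 3)(x - 1)(x + 1)(x + 4), so V'(-5) = -11520.
Gradient descent moves in the -V' direction, i.e. x is increasing.
The nearest critical point in that direction is x = -4, where V'' = 6300 > 0 (a local minimum). The iterate converges there.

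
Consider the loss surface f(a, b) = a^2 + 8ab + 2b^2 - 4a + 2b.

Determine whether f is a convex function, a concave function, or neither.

neither

f is quadratic, so its Hessian is the constant matrix H = [[2, 8], [8, 4]].
det(H) = -56, tr(H) = 6.
det(H) < 0, so H is indefinite: neither convex nor concave.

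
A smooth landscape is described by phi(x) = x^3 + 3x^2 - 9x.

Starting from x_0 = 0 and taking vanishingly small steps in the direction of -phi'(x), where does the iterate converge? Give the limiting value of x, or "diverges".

1

phi'(x) = 3(x - 1)(x + 3), so phi'(0) = -9.
Gradient descent moves in the -phi' direction, i.e. x is increasing.
The nearest critical point in that direction is x = 1, where phi'' = 12 > 0 (a local minimum). The iterate converges there.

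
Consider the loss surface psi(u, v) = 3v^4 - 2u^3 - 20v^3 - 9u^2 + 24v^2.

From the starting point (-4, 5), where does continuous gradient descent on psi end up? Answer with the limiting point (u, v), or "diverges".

(-3, 4)

psi is separable, so gradient descent decouples: u follows -∂psi/∂u, v follows -∂psi/∂v.
∂psi/∂u = -6u(u + 3); at u=-4 this is -24, so u increases.
∂psi/∂v = 12v(v - 4)(v - 1); at v=5 this is 240, so v decreases.
u converges to its nearest critical value -3 (a local min of the u-part); v converges to 4. The iterate converges to (-3, 4).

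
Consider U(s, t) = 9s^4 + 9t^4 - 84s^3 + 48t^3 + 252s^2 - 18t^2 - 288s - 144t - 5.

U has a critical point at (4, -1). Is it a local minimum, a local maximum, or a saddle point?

The mixed partial ∂²U/∂s∂t is 0, so the Hessian at any point is diag(U_ss, U_tt) = diag(36(3s^2 - 14s + 14), 36(3t^2 + 8t - 1)).
At (4, -1): H = diag(216, -216).
The eigenvalues have opposite signs, so H is indefinite: a saddle point.

saddle point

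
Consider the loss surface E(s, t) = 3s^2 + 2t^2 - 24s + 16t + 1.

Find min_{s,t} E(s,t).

E(s,t) separates as P(s) + Q(t) + 1, so its minimum is min P + min Q + 1.
P'(s) = 6s - 24 vanishes at s ∈ {4}; Q'(t) = 4(t + 4) vanishes at t ∈ {-4}.
Local minima of P (where P''>0): P(4)=-48. Local minima of Q: Q(-4)=-32.
So the global minimum of E is P(4) + Q(-4) + 1 = -48 − 32 + 1 = -79, attained at (4, -4).

-79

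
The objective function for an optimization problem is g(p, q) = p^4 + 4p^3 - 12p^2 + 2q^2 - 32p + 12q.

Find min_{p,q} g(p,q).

-82

g(p,q) separates as A(p) + B(q), so its minimum is min A + min B.
A'(p) = 4(p - 2)(p + 1)(p + 4) vanishes at p ∈ {-4, -1, 2}; B'(q) = 4q + 12 vanishes at q ∈ {-3}.
Local minima of A (where A''>0): A(-4)=-64, A(2)=-64. Local minima of B: B(-3)=-18.
So the global minimum of g is A(-4) + B(-3) = -64 − 18 = -82, attained at (-4, -3).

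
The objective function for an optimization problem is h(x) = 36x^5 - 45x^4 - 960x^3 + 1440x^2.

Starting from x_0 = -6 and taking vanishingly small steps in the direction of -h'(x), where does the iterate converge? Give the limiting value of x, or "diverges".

diverges

h'(x) = 180x(x - 4)(x - 1)(x + 4), so h'(-6) = 151200.
Gradient descent moves in the -h' direction, i.e. x is decreasing.
There is no critical point below x=-6, and h' keeps the same sign, so the iterate runs off to −∞.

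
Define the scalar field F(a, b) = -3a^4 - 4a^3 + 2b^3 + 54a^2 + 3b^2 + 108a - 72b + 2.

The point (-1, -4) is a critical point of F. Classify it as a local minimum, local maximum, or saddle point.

The mixed partial ∂²F/∂a∂b is 0, so the Hessian at any point is diag(F_aa, F_bb) = diag(12(-3a^2 - 2a + 9), 6(2b + 1)).
At (-1, -4): H = diag(96, -42).
The eigenvalues have opposite signs, so H is indefinite: a saddle point.

saddle point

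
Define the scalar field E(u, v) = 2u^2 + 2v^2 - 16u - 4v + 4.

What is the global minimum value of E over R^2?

E(u,v) separates as P(u) + Q(v) + 4, so its minimum is min P + min Q + 4.
P'(u) = 4u - 16 vanishes at u ∈ {4}; Q'(v) = 4v - 4 vanishes at v ∈ {1}.
Local minima of P (where P''>0): P(4)=-32. Local minima of Q: Q(1)=-2.
So the global minimum of E is P(4) + Q(1) + 4 = -32 − 2 + 4 = -30, attained at (4, 1).

-30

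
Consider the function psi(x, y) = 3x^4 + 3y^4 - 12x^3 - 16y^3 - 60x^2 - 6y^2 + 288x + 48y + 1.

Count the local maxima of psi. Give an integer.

psi separates as a function of x plus a function of y, so ∇psi=0 decouples.
∂psi/∂x = 12(x - 4)(x - 2)(x + 3) = 0 at x ∈ {-3, 2, 4}; ∂psi/∂y = 12(y - 4)(y - 1)(y + 1) = 0 at y ∈ {-1, 1, 4}.
The Hessian is diagonal: diag(psi_xx, psi_yy). Second derivatives: psi_xx(-3)=420, psi_xx(2)=-120, psi_xx(4)=168; psi_yy(-1)=120, psi_yy(1)=-72, psi_yy(4)=180.
Local maxima occur where both diagonal entries negative: (2, 1). Count: 1.

1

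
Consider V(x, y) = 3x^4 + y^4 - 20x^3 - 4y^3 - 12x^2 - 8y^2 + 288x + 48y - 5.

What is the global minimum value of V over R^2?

-501

V(x,y) separates as P(x) + Q(y) − 5, so its minimum is min P + min Q − 5.
P'(x) = 12(x - 4)(x - 3)(x + 2) vanishes at x ∈ {-2, 3, 4}; Q'(y) = 4(y - 3)(y - 2)(y + 2) vanishes at y ∈ {-2, 2, 3}.
Local minima of P (where P''>0): P(-2)=-416, P(4)=448. Local minima of Q: Q(-2)=-80, Q(3)=45.
So the global minimum of V is P(-2) + Q(-2) − 5 = -416 − 80 − 5 = -501, attained at (-2, -2).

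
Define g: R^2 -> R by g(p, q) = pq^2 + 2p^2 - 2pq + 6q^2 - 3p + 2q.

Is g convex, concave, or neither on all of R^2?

neither

The term pq^2 is cubic, so the Hessian is not constant.
∂²g/∂q² = 2p + 12, which takes both signs as p varies (negative for sufficiently negative p). A diagonal entry of the Hessian changing sign means the Hessian is neither positive- nor negative-semidefinite on all of R^2.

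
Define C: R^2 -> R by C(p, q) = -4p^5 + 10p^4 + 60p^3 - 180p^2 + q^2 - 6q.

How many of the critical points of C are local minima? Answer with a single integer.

C separates as a function of p plus a function of q, so ∇C=0 decouples.
∂C/∂p = -20p(p - 3)(p - 2)(p + 3) = 0 at p ∈ {-3, 0, 2, 3}; ∂C/∂q = 2(q - 3) = 0 at q ∈ {3}.
The Hessian is diagonal: diag(C_pp, C_qq). Second derivatives: C_pp(-3)=1800, C_pp(0)=-360, C_pp(2)=200, C_pp(3)=-360; C_qq(3)=2.
Local minima occur where both diagonal entries positive: (-3, 3), (2, 3). Count: 2.

2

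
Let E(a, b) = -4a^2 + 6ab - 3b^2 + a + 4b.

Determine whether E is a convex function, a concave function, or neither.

E is quadratic, so its Hessian is the constant matrix H = [[-8, 6], [6, -6]].
det(H) = 12, tr(H) = -14.
det(H) > 0 and tr(H) < 0, so H is negative definite everywhere: concave.

concave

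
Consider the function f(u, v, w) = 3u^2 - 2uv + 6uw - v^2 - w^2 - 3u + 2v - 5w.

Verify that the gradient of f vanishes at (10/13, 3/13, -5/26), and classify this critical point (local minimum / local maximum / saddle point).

saddle point

∇f = (6u - 2v + 6w - 3, -2u - 2v + 2, 6u - 2w - 5); substituting (10/13, 3/13, -5/26) gives ∇f = (0, 0, 0), so (10/13, 3/13, -5/26) is indeed a critical point.
The Hessian is constant: H = [[6, -2, 6], [-2, -2, 0], [6, 0, -2]].
Leading principal minors: Δ₁ = 6, Δ₂ = -16, Δ₃ = 104.
The minors fit neither the all-positive nor the alternating-sign pattern, so H is indefinite: a saddle point.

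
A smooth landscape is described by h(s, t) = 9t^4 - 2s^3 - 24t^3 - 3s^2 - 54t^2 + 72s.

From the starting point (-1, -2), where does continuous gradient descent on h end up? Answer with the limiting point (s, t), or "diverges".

(-4, -1)

h is separable, so gradient descent decouples: s follows -∂h/∂s, t follows -∂h/∂t.
∂h/∂s = -6(s - 3)(s + 4); at s=-1 this is 72, so s decreases.
∂h/∂t = 36t(t - 3)(t + 1); at t=-2 this is -360, so t increases.
s converges to its nearest critical value -4 (a local min of the s-part); t converges to -1. The iterate converges to (-4, -1).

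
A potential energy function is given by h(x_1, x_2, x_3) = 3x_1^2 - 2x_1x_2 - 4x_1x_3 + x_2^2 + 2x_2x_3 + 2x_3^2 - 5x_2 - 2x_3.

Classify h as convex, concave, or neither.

convex

h is quadratic, so its Hessian is the constant matrix H = [[6, -2, -4], [-2, 2, 2], [-4, 2, 4]].
Leading principal minors: 6, 8, 8.
All positive ⇒ H ≻ 0 ⇒ convex.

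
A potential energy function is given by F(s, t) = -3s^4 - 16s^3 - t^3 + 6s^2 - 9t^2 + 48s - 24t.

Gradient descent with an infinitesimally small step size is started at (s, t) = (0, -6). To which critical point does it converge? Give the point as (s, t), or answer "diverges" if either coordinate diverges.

(-1, -4)

F is separable, so gradient descent decouples: s follows -∂F/∂s, t follows -∂F/∂t.
∂F/∂s = -12(s - 1)(s + 1)(s + 4); at s=0 this is 48, so s decreases.
∂F/∂t = -3(t + 2)(t + 4); at t=-6 this is -24, so t increases.
s converges to its nearest critical value -1 (a local min of the s-part); t converges to -4. The iterate converges to (-1, -4).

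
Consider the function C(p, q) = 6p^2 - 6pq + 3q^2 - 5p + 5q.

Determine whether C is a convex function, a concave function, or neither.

convex

C is quadratic, so its Hessian is the constant matrix H = [[12, -6], [-6, 6]].
det(H) = 36, tr(H) = 18.
det(H) > 0 and tr(H) > 0, so H is positive definite everywhere: convex.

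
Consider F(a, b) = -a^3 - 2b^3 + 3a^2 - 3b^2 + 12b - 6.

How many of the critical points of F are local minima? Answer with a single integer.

F separates as a function of a plus a function of b, so ∇F=0 decouples.
∂F/∂a = -3a(a - 2) = 0 at a ∈ {0, 2}; ∂F/∂b = -6(b - 1)(b + 2) = 0 at b ∈ {-2, 1}.
The Hessian is diagonal: diag(F_aa, F_bb). Second derivatives: F_aa(0)=6, F_aa(2)=-6; F_bb(-2)=18, F_bb(1)=-18.
Local minima occur where both diagonal entries positive: (0, -2). Count: 1.

1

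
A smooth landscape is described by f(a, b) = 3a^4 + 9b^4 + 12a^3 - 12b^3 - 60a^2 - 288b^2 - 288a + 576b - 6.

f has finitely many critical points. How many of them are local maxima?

f separates as a function of a plus a function of b, so ∇f=0 decouples.
∂f/∂a = 12(a - 3)(a + 2)(a + 4) = 0 at a ∈ {-4, -2, 3}; ∂f/∂b = 36(b - 4)(b - 1)(b + 4) = 0 at b ∈ {-4, 1, 4}.
The Hessian is diagonal: diag(f_aa, f_bb). Second derivatives: f_aa(-4)=168, f_aa(-2)=-120, f_aa(3)=420; f_bb(-4)=1440, f_bb(1)=-540, f_bb(4)=864.
Local maxima occur where both diagonal entries negative: (-2, 1). Count: 1.

1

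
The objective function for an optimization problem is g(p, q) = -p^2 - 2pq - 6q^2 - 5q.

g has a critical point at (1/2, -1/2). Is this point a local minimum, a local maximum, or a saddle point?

local maximum

The Hessian of g is constant: H = [[-2, -2], [-2, -12]].
det(H) = (-2)·(-12) − (-2)² = 20.
det(H) > 0 and tr(H) = -14 < 0, so H is negative definite and the point is a local maximum.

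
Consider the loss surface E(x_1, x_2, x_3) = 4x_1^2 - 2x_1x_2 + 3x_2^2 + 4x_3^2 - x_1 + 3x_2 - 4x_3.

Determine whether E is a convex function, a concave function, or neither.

convex

E is quadratic, so its Hessian is the constant matrix H = [[8, -2, 0], [-2, 6, 0], [0, 0, 8]].
Leading principal minors: 8, 44, 352.
All positive ⇒ H ≻ 0 ⇒ convex.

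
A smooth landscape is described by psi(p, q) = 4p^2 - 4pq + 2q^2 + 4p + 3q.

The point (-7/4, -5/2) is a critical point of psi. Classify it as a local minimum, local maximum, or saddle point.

The Hessian of psi is constant: H = [[8, -4], [-4, 4]].
det(H) = 8·4 − (-4)² = 16.
det(H) > 0 and tr(H) = 12 > 0, so H is positive definite and the point is a local minimum.

local minimum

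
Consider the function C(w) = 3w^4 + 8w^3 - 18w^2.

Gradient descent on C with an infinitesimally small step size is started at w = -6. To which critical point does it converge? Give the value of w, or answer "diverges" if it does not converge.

C'(w) = 12w(w - 1)(w + 3), so C'(-6) = -1512.
Gradient descent moves in the -C' direction, i.e. w is increasing.
The nearest critical point in that direction is w = -3, where C'' = 144 > 0 (a local minimum). The iterate converges there.

-3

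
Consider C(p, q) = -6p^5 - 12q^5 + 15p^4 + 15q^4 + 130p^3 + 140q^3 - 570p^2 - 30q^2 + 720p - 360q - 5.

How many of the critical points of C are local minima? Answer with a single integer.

C separates as a function of p plus a function of q, so ∇C=0 decouples.
∂C/∂p = -30(p - 3)(p - 2)(p - 1)(p + 4) = 0 at p ∈ {-4, 1, 2, 3}; ∂C/∂q = -60(q - 3)(q - 1)(q + 1)(q + 2) = 0 at q ∈ {-2, -1, 1, 3}.
The Hessian is diagonal: diag(C_pp, C_qq). Second derivatives: C_pp(-4)=6300, C_pp(1)=-300, C_pp(2)=180, C_pp(3)=-420; C_qq(-2)=900, C_qq(-1)=-480, C_qq(1)=720, C_qq(3)=-2400.
Local minima occur where both diagonal entries positive: (-4, -2), (-4, 1), (2, -2), (2, 1). Count: 4.

4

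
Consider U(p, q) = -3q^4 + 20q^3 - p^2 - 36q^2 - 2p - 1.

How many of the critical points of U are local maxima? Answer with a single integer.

2

U separates as a function of p plus a function of q, so ∇U=0 decouples.
∂U/∂p = -2(p + 1) = 0 at p ∈ {-1}; ∂U/∂q = -12q(q - 3)(q - 2) = 0 at q ∈ {0, 2, 3}.
The Hessian is diagonal: diag(U_pp, U_qq). Second derivatives: U_pp(-1)=-2; U_qq(0)=-72, U_qq(2)=24, U_qq(3)=-36.
Local maxima occur where both diagonal entries negative: (-1, 0), (-1, 3). Count: 2.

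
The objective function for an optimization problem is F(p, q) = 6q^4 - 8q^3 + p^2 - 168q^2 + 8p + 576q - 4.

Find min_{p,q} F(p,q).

F(p,q) separates as A(p) + B(q) − 4, so its minimum is min A + min B − 4.
A'(p) = 2p + 8 vanishes at p ∈ {-4}; B'(q) = 24(q - 3)(q - 2)(q + 4) vanishes at q ∈ {-4, 2, 3}.
Local minima of A (where A''>0): A(-4)=-16. Local minima of B: B(-4)=-2944, B(3)=486.
So the global minimum of F is A(-4) + B(-4) − 4 = -16 − 2944 − 4 = -2964, attained at (-4, -4).

-2964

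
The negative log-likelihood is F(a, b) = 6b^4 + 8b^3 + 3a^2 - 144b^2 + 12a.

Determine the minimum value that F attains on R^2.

F(a,b) separates as P(a) + Q(b), so its minimum is min P + min Q.
P'(a) = 6a + 12 vanishes at a ∈ {-2}; Q'(b) = 24b(b - 3)(b + 4) vanishes at b ∈ {-4, 0, 3}.
Local minima of P (where P''>0): P(-2)=-12. Local minima of Q: Q(-4)=-1280, Q(3)=-594.
So the global minimum of F is P(-2) + Q(-4) = -12 − 1280 = -1292, attained at (-2, -4).

-1292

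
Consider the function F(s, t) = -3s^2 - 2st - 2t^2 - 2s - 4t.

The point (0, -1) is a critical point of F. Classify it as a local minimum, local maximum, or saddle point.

The Hessian of F is constant: H = [[-6, -2], [-2, -4]].
det(H) = (-6)·(-4) − (-2)² = 20.
det(H) > 0 and tr(H) = -10 < 0, so H is negative definite and the point is a local maximum.

local maximum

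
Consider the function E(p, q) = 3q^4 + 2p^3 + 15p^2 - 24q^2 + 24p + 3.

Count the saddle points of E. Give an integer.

E separates as a function of p plus a function of q, so ∇E=0 decouples.
∂E/∂p = 6(p + 1)(p + 4) = 0 at p ∈ {-4, -1}; ∂E/∂q = 12q(q - 2)(q + 2) = 0 at q ∈ {-2, 0, 2}.
The Hessian is diagonal: diag(E_pp, E_qq). Second derivatives: E_pp(-4)=-18, E_pp(-1)=18; E_qq(-2)=96, E_qq(0)=-48, E_qq(2)=96.
Saddle points occur where the two diagonal entries have opposite signs: (-4, -2), (-4, 2), (-1, 0). Count: 3.

3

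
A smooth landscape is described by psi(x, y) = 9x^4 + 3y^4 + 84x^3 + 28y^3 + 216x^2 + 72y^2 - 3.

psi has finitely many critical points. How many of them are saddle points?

4

psi separates as a function of x plus a function of y, so ∇psi=0 decouples.
∂psi/∂x = 36x(x + 3)(x + 4) = 0 at x ∈ {-4, -3, 0}; ∂psi/∂y = 12y(y + 3)(y + 4) = 0 at y ∈ {-4, -3, 0}.
The Hessian is diagonal: diag(psi_xx, psi_yy). Second derivatives: psi_xx(-4)=144, psi_xx(-3)=-108, psi_xx(0)=432; psi_yy(-4)=48, psi_yy(-3)=-36, psi_yy(0)=144.
Saddle points occur where the two diagonal entries have opposite signs: (-4, -3), (-3, -4), (-3, 0), (0, -3). Count: 4.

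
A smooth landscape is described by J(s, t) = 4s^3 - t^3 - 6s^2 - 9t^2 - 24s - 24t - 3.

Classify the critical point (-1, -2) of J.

local maximum

The mixed partial ∂²J/∂s∂t is 0, so the Hessian at any point is diag(J_ss, J_tt) = diag(12(2s - 1), -6(t + 3)).
At (-1, -2): H = diag(-36, -6).
Both eigenvalues are negative, so H is negative definite: a local maximum.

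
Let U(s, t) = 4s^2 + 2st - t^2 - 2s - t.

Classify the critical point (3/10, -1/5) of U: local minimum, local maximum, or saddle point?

saddle point

The Hessian of U is constant: H = [[8, 2], [2, -2]].
det(H) = 8·(-2) − 2² = -20.
Since det(H) < 0, H is indefinite and the critical point is a saddle point.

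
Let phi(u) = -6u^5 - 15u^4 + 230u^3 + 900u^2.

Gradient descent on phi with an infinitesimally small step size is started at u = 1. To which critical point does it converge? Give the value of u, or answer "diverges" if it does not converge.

phi'(u) = -30u(u - 5)(u + 3)(u + 4), so phi'(1) = 2400.
Gradient descent moves in the -phi' direction, i.e. u is decreasing.
The nearest critical point in that direction is u = 0, where phi'' = 1800 > 0 (a local minimum). The iterate converges there.

0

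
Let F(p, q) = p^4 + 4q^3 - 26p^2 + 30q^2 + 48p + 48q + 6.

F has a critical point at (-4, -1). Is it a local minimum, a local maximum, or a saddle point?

local minimum

The mixed partial ∂²F/∂p∂q is 0, so the Hessian at any point is diag(F_pp, F_qq) = diag(4(3p^2 - 13), 12(2q + 5)).
At (-4, -1): H = diag(140, 36).
Both eigenvalues are positive, so H is positive definite: a local minimum.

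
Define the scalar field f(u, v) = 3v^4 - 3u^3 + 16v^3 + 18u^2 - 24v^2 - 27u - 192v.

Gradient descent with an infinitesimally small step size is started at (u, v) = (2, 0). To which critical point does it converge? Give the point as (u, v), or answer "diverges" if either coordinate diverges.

(1, 2)

f is separable, so gradient descent decouples: u follows -∂f/∂u, v follows -∂f/∂v.
∂f/∂u = -9(u - 3)(u - 1); at u=2 this is 9, so u decreases.
∂f/∂v = 12(v - 2)(v + 2)(v + 4); at v=0 this is -192, so v increases.
u converges to its nearest critical value 1 (a local min of the u-part); v converges to 2. The iterate converges to (1, 2).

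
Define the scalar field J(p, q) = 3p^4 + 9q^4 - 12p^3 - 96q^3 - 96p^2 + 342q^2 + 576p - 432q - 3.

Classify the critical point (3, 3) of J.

The mixed partial ∂²J/∂p∂q is 0, so the Hessian at any point is diag(J_pp, J_qq) = diag(12(3p^2 - 6p - 16), 36(3q^2 - 16q + 19)).
At (3, 3): H = diag(-84, -72).
Both eigenvalues are negative, so H is negative definite: a local maximum.

local maximum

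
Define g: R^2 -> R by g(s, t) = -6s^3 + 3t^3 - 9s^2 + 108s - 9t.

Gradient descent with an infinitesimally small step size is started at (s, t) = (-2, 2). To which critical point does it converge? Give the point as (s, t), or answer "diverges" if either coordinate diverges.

(-3, 1)

g is separable, so gradient descent decouples: s follows -∂g/∂s, t follows -∂g/∂t.
∂g/∂s = -18(s - 2)(s + 3); at s=-2 this is 72, so s decreases.
∂g/∂t = 9(t - 1)(t + 1); at t=2 this is 27, so t decreases.
s converges to its nearest critical value -3 (a local min of the s-part); t converges to 1. The iterate converges to (-3, 1).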